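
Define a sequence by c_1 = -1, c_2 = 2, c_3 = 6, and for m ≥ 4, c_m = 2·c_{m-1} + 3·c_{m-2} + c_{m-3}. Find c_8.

Compute successive terms:
c_4 = 17;  c_5 = 54;  c_6 = 165;  c_7 = 509;  c_8 = 1567.

1567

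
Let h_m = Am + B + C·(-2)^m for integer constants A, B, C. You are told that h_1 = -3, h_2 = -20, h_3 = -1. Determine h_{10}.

-2100

Write the equations: A + B - 2C = -3; 2A + B + 4C = -20; 3A + B - 8C = -1.
Subtracting the first from the second: A + 6C = -17.
Subtracting the second from the third: A - 12C = 19.
Solving: C = -2, A = -5, then B = -2.
Hence h_{10} = -5·10 + (-2) + (-2)·1024 = -2100.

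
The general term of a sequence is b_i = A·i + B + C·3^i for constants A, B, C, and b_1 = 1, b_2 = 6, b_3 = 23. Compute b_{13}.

Write the equations: A + B + 3C = 1; 2A + B + 9C = 6; 3A + B + 27C = 23.
Subtracting the first from the second: A + 6C = 5.
Subtracting the second from the third: A + 18C = 17.
Solving: C = 1, A = -1, then B = -1.
Hence b_{13} = -1·13 + (-1) + 1·1594323 = 1594309.

1594309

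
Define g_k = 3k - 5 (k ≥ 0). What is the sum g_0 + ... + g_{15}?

280

Over k = 0..15: Σk = 120.
Total = (3)·120 + (-5)·16 = 280.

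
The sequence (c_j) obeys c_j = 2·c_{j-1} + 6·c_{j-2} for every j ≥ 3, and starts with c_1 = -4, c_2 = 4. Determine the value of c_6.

Applying the relation repeatedly:
c_3 = -16  c_4 = -8  c_5 = -112  c_6 = -272.

-272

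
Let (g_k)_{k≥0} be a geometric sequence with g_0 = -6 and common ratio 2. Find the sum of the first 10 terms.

-6138

g_k = (-6)·2^(k-0).
S = (-6)·(2^10 - 1)/(2 - 1) = (-6)·(1024 - 1)/(1) = -6138.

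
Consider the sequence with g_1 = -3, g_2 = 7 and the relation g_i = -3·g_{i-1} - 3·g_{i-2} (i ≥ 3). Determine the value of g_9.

324

g_3 = -12;  g_4 = 15;  g_5 = -9;  g_6 = -18;  g_7 = 81;  g_8 = -189;  g_9 = 324.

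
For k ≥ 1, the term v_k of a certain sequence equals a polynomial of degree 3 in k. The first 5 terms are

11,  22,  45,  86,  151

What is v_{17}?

4987

1st diffs: 11, 23, 41, 65.
2nd diffs: 12, 18, 24.
3rd diffs: 6, 6 (constant).
So v_k = k^3 + 4k + 6.
Evaluating at k = 17 gives v_{17} = 4987.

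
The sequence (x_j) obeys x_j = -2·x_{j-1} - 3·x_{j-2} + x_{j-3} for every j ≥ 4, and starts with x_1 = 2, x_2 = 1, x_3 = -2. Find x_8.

Iterate the recurrence:
x_4 = 3, x_5 = 1, x_6 = -13, x_7 = 26, x_8 = -12.

-12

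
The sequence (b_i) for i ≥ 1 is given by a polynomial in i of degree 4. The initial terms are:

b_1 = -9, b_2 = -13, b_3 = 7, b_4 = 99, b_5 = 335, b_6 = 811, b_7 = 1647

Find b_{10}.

1st diffs: -4, 20, 92, 236, 476, 836.
2nd diffs: 24, 72, 144, 240, 360.
3rd diffs: 48, 72, 96, 120.
4th diffs: 24, 24, 24 (constant).
Newton forward-difference form: b_i = -9 + (-4)·C(i-1,1) + 24·C(i-1,2) + 48·C(i-1,3) + 24·C(i-1,4).
At i = 10: i-1 = 9, so b_{10} = -9 - 36 + 864 + 4032 + 3024 = 7875.

7875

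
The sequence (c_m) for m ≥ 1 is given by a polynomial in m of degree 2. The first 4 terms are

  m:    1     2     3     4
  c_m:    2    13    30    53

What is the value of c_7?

1st diffs: 11, 17, 23.
2nd diffs: 6, 6 (constant).
So c_m = 3m^2 + 2m - 3.
Evaluating at m = 7 gives c_7 = 158.

158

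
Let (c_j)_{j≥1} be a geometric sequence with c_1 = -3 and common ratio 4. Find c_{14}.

c_j = (-3)·4^(j-1).
c_{14} = (-3)·4^13 = -201326592.

-201326592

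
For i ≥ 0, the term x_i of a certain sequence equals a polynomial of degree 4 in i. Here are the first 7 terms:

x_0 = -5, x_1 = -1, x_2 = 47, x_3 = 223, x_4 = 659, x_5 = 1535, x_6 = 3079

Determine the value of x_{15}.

108415

1st diffs: 4, 48, 176, 436, 876, 1544.
2nd diffs: 44, 128, 260, 440, 668.
3rd diffs: 84, 132, 180, 228.
4th diffs: 48, 48, 48 (constant).
Newton forward-difference form: x_i = -5 + 4·C(i,1) + 44·C(i,2) + 84·C(i,3) + 48·C(i,4).
At i = 15: i = 15, so x_{15} = -5 + 60 + 4620 + 38220 + 65520 = 108415.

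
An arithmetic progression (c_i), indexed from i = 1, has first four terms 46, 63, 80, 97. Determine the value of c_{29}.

Common difference d = 17.
c_i = 46 + (i - 1)·17.
c_{29} = 46 + 28·17 = 522.

522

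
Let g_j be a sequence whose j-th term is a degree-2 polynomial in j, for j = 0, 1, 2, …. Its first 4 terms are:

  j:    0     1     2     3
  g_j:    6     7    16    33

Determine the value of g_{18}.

1248

1st diffs: 1, 9, 17.
2nd diffs: 8, 8 (constant).
So g_j = 4j^2 - 3j + 6.
Evaluating at j = 18 gives g_{18} = 1248.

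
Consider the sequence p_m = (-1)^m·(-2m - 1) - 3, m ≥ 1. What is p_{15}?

(-1)^15 = -1; -2m - 1 at m=15 is -31; so p_{15} = 28.

28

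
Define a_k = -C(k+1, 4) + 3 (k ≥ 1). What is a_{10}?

C(11, 4) = 330, so a_{10} = -327.

-327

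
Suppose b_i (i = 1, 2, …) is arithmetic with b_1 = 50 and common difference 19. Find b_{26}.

525

b_i = 50 + (i - 1)·19.
b_{26} = 50 + 25·19 = 525.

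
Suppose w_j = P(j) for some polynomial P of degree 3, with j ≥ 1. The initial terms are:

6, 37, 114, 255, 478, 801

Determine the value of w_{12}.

1st diffs: 31, 77, 141, 223, 323.
2nd diffs: 46, 64, 82, 100.
3rd diffs: 18, 18, 18 (constant).
Newton forward-difference form: w_j = 6 + 31·C(j-1,1) + 46·C(j-1,2) + 18·C(j-1,3).
At j = 12: j-1 = 11, so w_{12} = 6 + 341 + 2530 + 2970 = 5847.

5847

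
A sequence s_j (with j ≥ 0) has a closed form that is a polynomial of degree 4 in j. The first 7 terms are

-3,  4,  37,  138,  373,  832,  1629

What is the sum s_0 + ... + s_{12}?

1st diffs: 7, 33, 101, 235, 459, 797.
2nd diffs: 26, 68, 134, 224, 338.
3rd diffs: 42, 66, 90, 114.
4th diffs: 24, 24, 24 (constant).
Newton forward-difference form: s_j = -3 + 7·C(j,1) + 26·C(j,2) + 42·C(j,3) + 24·C(j,4).
Continuing: …, 2902, 4813, 7548, 11317, …, s_{12} = 22917.
Summing j = 0..12 (13 terms) gives 68861.

68861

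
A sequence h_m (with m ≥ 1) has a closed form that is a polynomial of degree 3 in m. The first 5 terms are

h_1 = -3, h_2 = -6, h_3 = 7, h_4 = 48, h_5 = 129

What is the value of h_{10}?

1554

1st diffs: -3, 13, 41, 81.
2nd diffs: 16, 28, 40.
3rd diffs: 12, 12 (constant).
Newton forward-difference form: h_m = -3 + (-3)·C(m-1,1) + 16·C(m-1,2) + 12·C(m-1,3).
At m = 10: m-1 = 9, so h_{10} = -3 - 27 + 576 + 1008 = 1554.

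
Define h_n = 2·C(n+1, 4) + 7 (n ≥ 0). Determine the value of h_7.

C(8, 4) = 70, so h_7 = 147.

147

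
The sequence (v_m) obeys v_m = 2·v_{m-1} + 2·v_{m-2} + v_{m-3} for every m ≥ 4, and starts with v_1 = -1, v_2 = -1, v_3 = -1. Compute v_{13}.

Iterate the recurrence:
v_4 = -5, v_5 = -13, v_6 = -37, v_7 = -105, v_8 = -297, v_9 = -841, v_{10} = -2381, v_{11} = -6741, v_{12} = -19085, v_{13} = -54033.

-54033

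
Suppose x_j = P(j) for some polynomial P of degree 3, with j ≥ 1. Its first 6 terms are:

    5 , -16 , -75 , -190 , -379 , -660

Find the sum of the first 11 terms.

1st diffs: -21, -59, -115, -189, -281.
2nd diffs: -38, -56, -74, -92.
3rd diffs: -18, -18, -18 (constant).
Newton forward-difference form: x_j = 5 + (-21)·C(j-1,1) + (-38)·C(j-1,2) + (-18)·C(j-1,3).
Continuing: …, -1051, -1570, -2235, -3064, …, x_{11} = -4075.
Summing j = 1..11 (11 terms) gives -13310.

-13310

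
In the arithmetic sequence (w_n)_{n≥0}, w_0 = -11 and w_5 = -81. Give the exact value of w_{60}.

-851

Common difference d = (-81 - (-11)) / (5 - 0) = -14.
w_n = -11 + (n - 0)·(-14).
w_{60} = -11 + 60·(-14) = -851.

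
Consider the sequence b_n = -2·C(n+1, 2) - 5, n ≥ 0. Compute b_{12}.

-161

C(13, 2) = 78, so b_{12} = -161.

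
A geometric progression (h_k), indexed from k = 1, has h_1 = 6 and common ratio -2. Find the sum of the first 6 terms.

-126

h_k = 6·(-2)^(k-1).
S = 6·((-2)^6 - 1)/(-2 - 1) = 6·(64 - 1)/(-3) = -126.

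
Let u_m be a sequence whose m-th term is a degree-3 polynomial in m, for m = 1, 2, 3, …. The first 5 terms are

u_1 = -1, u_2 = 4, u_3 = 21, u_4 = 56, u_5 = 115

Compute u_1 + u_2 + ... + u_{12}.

1st diffs: 5, 17, 35, 59.
2nd diffs: 12, 18, 24.
3rd diffs: 6, 6 (constant).
So u_m = m^3 - 2m.
Continuing: …, 204, 329, 496, 711, …, u_{12} = 1704.
Summing m = 1..12 (12 terms) gives 5928.

5928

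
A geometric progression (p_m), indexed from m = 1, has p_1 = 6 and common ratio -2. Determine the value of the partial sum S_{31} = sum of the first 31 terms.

4294967298

p_m = 6·(-2)^(m-1).
S = 6·((-2)^31 - 1)/(-2 - 1) = 6·(-2147483648 - 1)/(-3) = 4294967298.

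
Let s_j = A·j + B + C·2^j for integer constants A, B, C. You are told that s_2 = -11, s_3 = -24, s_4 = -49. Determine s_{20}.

Write the equations: 2A + B + 4C = -11; 3A + B + 8C = -24; 4A + B + 16C = -49.
Subtracting the first from the second: A + 4C = -13.
Subtracting the second from the third: A + 8C = -25.
Solving: C = -3, A = -1, then B = 3.
Therefore s_{20} = -20 + 3 + (-3)·1048576 = -3145745.

-3145745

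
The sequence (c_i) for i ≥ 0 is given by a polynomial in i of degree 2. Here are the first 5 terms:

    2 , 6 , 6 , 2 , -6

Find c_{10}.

-138

1st diffs: 4, 0, -4, -8.
2nd diffs: -4, -4, -4 (constant).
So c_i = -2i^2 + 6i + 2.
Evaluating at i = 10 gives c_{10} = -138.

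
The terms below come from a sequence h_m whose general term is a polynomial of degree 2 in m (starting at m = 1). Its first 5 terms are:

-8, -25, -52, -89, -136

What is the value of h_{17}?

1st diffs: -17, -27, -37, -47.
2nd diffs: -10, -10, -10 (constant).
Newton forward-difference form: h_m = -8 + (-17)·C(m-1,1) + (-10)·C(m-1,2).
At m = 17: m-1 = 16, so h_{17} = -8 - 272 - 1200 = -1480.

-1480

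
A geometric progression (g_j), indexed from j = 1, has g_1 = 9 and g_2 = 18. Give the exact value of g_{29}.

Common ratio r = 2.
g_j = 9·2^(j-1).
g_{29} = 9·2^28 = 2415919104.

2415919104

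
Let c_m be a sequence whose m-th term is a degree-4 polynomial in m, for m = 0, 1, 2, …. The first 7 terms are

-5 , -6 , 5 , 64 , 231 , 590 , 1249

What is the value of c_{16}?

1st diffs: -1, 11, 59, 167, 359, 659.
2nd diffs: 12, 48, 108, 192, 300.
3rd diffs: 36, 60, 84, 108.
4th diffs: 24, 24, 24 (constant).
So c_m = m^4 - m^2 - m - 5.
Evaluating at m = 16 gives c_{16} = 65259.

65259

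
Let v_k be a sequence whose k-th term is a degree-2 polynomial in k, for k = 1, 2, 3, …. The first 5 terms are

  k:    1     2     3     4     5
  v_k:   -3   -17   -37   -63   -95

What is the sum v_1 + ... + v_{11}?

-1793

1st diffs: -14, -20, -26, -32.
2nd diffs: -6, -6, -6 (constant).
So v_k = -3k^2 - 5k + 5.
Continuing: …, -133, -177, -227, -283, …, v_{11} = -413.
Summing k = 1..11 (11 terms) gives -1793.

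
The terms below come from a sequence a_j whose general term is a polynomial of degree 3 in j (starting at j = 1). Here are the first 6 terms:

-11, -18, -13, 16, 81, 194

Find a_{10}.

1st diffs: -7, 5, 29, 65, 113.
2nd diffs: 12, 24, 36, 48.
3rd diffs: 12, 12, 12 (constant).
So a_j = 2j^3 - 6j^2 - 3j - 4.
Evaluating at j = 10 gives a_{10} = 1366.

1366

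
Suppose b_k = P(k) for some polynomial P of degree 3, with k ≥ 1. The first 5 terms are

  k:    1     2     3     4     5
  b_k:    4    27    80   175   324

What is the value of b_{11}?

1st diffs: 23, 53, 95, 149.
2nd diffs: 30, 42, 54.
3rd diffs: 12, 12 (constant).
Newton forward-difference form: b_k = 4 + 23·C(k-1,1) + 30·C(k-1,2) + 12·C(k-1,3).
At k = 11: k-1 = 10, so b_{11} = 4 + 230 + 1350 + 1440 = 3024.

3024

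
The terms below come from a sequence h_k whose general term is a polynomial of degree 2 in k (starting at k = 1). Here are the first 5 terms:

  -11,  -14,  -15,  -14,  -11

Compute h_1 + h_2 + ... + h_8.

1st diffs: -3, -1, 1, 3.
2nd diffs: 2, 2, 2 (constant).
Newton forward-difference form: h_k = -11 + (-3)·C(k-1,1) + 2·C(k-1,2).
Continuing: -6, 1, 10.
Summing k = 1..8 (8 terms) gives -60.

-60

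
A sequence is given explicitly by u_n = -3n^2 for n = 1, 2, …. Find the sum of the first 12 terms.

Over n = 1..12: Σn = 78, Σn² = 650.
Total = (-3)·650 = -1950.

-1950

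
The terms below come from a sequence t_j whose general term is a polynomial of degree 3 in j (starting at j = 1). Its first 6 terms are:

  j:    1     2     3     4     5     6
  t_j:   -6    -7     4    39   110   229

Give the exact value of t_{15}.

1st diffs: -1, 11, 35, 71, 119.
2nd diffs: 12, 24, 36, 48.
3rd diffs: 12, 12, 12 (constant).
Newton forward-difference form: t_j = -6 + (-1)·C(j-1,1) + 12·C(j-1,2) + 12·C(j-1,3).
At j = 15: j-1 = 14, so t_{15} = -6 - 14 + 1092 + 4368 = 5440.

5440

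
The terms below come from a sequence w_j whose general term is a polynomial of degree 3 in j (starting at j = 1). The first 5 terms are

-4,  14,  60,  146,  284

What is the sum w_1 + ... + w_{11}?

1st diffs: 18, 46, 86, 138.
2nd diffs: 28, 40, 52.
3rd diffs: 12, 12 (constant).
Newton forward-difference form: w_j = -4 + 18·C(j-1,1) + 28·C(j-1,2) + 12·C(j-1,3).
Continuing: …, 486, 764, 1130, 1596, …, w_{11} = 2876.
Summing j = 1..11 (11 terms) gives 9526.

9526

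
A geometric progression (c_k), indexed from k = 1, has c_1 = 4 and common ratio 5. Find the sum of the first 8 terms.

390624

c_k = 4·5^(k-1).
S = 4·(5^8 - 1)/(5 - 1) = 4·(390625 - 1)/(4) = 390624.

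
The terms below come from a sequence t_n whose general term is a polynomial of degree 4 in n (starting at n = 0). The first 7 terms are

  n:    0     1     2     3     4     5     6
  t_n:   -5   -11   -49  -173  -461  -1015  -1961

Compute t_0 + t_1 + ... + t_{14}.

1st diffs: -6, -38, -124, -288, -554, -946.
2nd diffs: -32, -86, -164, -266, -392.
3rd diffs: -54, -78, -102, -126.
4th diffs: -24, -24, -24 (constant).
So t_n = -n^4 - 3n^3 - 2n - 5.
Continuing: …, -3449, -5653, -8771, -13025, …, t_{14} = -46681.
Summing n = 0..14 (15 terms) gives -161047.

-161047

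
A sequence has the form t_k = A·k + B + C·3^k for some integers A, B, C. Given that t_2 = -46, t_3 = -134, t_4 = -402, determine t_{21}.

-52301765978

Plug in k = 2, 3, 4: 2A + B + 9C = -46; 3A + B + 27C = -134; 4A + B + 81C = -402.
Subtracting the first from the second: A + 18C = -88.
Subtracting the second from the third: A + 54C = -268.
Solving: C = -5, A = 2, then B = -5.
So t_k = 2·k + (-5) + (-5)·3^k; at k=21 this is -52301765978.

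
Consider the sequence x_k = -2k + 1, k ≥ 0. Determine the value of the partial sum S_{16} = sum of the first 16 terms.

-224

Over k = 0..15: Σk = 120.
Total = (-2)·120 + (1)·16 = -224.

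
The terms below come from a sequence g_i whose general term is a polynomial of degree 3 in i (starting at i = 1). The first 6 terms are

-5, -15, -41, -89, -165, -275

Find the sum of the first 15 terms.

1st diffs: -10, -26, -48, -76, -110.
2nd diffs: -16, -22, -28, -34.
3rd diffs: -6, -6, -6 (constant).
So g_i = -i^3 - 2i^2 + 3i - 5.
Continuing: …, -425, -621, -869, -1175, …, g_{15} = -3785.
Summing i = 1..15 (15 terms) gives -16595.

-16595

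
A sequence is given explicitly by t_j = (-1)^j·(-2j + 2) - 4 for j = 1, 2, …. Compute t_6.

-14

(-1)^6 = 1; -2j + 2 at j=6 is -10; so t_6 = -14.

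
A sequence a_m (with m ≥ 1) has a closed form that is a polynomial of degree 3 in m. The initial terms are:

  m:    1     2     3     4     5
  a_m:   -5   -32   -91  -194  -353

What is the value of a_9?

-1789

1st diffs: -27, -59, -103, -159.
2nd diffs: -32, -44, -56.
3rd diffs: -12, -12 (constant).
Newton forward-difference form: a_m = -5 + (-27)·C(m-1,1) + (-32)·C(m-1,2) + (-12)·C(m-1,3).
At m = 9: m-1 = 8, so a_9 = -5 - 216 - 896 - 672 = -1789.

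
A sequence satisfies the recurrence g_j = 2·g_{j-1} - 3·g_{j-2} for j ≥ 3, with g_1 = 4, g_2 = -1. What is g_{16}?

-16045

Iterate the recurrence:
g_3 = -14  g_4 = -25  g_5 = -8  …  g_{13} = 3616  g_{14} = 5651  g_{15} = 454  g_{16} = -16045.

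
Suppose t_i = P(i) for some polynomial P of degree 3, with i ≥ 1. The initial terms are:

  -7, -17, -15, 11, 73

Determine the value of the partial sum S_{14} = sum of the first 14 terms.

15372

1st diffs: -10, 2, 26, 62.
2nd diffs: 12, 24, 36.
3rd diffs: 12, 12 (constant).
Newton forward-difference form: t_i = -7 + (-10)·C(i-1,1) + 12·C(i-1,2) + 12·C(i-1,3).
Continuing: …, 183, 353, 595, 921, …, t_{14} = 4231.
Summing i = 1..14 (14 terms) gives 15372.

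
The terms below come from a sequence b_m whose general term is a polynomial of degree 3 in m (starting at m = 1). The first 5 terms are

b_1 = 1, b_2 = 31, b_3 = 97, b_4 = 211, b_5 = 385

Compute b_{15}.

8065

1st diffs: 30, 66, 114, 174.
2nd diffs: 36, 48, 60.
3rd diffs: 12, 12 (constant).
Newton forward-difference form: b_m = 1 + 30·C(m-1,1) + 36·C(m-1,2) + 12·C(m-1,3).
At m = 15: m-1 = 14, so b_{15} = 1 + 420 + 3276 + 4368 = 8065.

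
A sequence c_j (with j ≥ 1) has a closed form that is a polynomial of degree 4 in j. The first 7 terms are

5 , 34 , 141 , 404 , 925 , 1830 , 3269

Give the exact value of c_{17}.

97189

1st diffs: 29, 107, 263, 521, 905, 1439.
2nd diffs: 78, 156, 258, 384, 534.
3rd diffs: 78, 102, 126, 150.
4th diffs: 24, 24, 24 (constant).
So c_j = j^4 + 3j^3 - 4j^2 + 5j.
Evaluating at j = 17 gives c_{17} = 97189.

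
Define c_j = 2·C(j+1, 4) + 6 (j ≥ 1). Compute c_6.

76

C(7, 4) = 35, so c_6 = 76.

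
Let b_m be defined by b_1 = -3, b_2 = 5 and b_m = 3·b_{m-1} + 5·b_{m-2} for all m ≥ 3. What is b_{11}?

Compute successive terms:
b_3 = 0;  b_4 = 25;  b_5 = 75;  b_6 = 350;  b_7 = 1425;  b_8 = 6025;  b_9 = 25200;  b_{10} = 105725;  b_{11} = 443175.

443175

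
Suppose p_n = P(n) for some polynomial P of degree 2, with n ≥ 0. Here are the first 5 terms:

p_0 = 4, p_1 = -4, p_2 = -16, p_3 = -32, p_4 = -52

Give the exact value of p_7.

1st diffs: -8, -12, -16, -20.
2nd diffs: -4, -4, -4 (constant).
Newton forward-difference form: p_n = 4 + (-8)·C(n,1) + (-4)·C(n,2).
At n = 7: n = 7, so p_7 = 4 - 56 - 84 = -136.

-136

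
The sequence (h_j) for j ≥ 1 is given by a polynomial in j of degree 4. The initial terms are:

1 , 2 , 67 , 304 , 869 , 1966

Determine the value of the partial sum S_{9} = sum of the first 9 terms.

1st diffs: 1, 65, 237, 565, 1097.
2nd diffs: 64, 172, 328, 532.
3rd diffs: 108, 156, 204.
4th diffs: 48, 48 (constant).
So h_j = 2j^4 - 2j^3 - 6j^2 + 3j + 4.
Continuing: 3847, 6812, 11209.
Summing j = 1..9 (9 terms) gives 25077.

25077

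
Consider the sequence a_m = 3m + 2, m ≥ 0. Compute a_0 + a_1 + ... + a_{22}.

Over m = 0..22: Σm = 253.
Total = (3)·253 + (2)·23 = 805.

805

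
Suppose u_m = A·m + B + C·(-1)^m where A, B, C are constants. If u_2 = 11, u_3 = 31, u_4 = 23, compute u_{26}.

155

At m = 2, 3, 4: 2A + B + C = 11; 3A + B - C = 31; 4A + B + C = 23.
Subtracting the first from the second: A - 2C = 20.
Subtracting the second from the third: A + 2C = -8.
Solving: C = -7, A = 6, then B = 6.
Therefore u_{26} = 156 + 6 + (-7)·1 = 155.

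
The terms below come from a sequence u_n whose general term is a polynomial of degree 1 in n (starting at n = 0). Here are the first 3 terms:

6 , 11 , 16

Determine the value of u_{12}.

1st diffs: 5, 5 (constant).
So u_n = 5n + 6.
Evaluating at n = 12 gives u_{12} = 66.

66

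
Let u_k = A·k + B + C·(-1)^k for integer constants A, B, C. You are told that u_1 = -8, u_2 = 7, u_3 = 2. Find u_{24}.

Plug in k = 1, 2, 3: A + B - C = -8; 2A + B + C = 7; 3A + B - C = 2.
Subtracting the first from the second: A + 2C = 15.
Subtracting the second from the third: A - 2C = -5.
Solving: C = 5, A = 5, then B = -8.
Hence u_{24} = 5·24 + (-8) + 5·1 = 117.

117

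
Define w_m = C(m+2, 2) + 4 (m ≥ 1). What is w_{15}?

140

C(17, 2) = 136, so w_{15} = 140.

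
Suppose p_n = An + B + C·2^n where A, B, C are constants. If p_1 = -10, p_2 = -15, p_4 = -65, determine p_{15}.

-163770

At n = 1, 2, 4: A + B + 2C = -10; 2A + B + 4C = -15; 4A + B + 16C = -65.
Subtracting the first from the second: A + 2C = -5.
Subtracting the second from the third: 2A + 12C = -50.
Solving: C = -5, A = 5, then B = -5.
Hence p_{15} = 5·15 + (-5) + (-5)·32768 = -163770.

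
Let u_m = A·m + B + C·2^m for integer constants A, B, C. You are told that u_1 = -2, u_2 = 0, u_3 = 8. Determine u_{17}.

Plug in m = 1, 2, 3: A + B + 2C = -2; 2A + B + 4C = 0; 3A + B + 8C = 8.
Subtracting the first from the second: A + 2C = 2.
Subtracting the second from the third: A + 4C = 8.
Solving: C = 3, A = -4, then B = -4.
So u_m = -4·m + (-4) + 3·2^m; at m=17 this is 393144.

393144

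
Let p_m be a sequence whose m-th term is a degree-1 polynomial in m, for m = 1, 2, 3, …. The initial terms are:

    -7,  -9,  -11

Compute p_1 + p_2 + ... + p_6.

-72

1st diffs: -2, -2 (constant).
So p_m = -2m - 5.
Continuing: -13, -15, -17.
Summing m = 1..6 (6 terms) gives -72.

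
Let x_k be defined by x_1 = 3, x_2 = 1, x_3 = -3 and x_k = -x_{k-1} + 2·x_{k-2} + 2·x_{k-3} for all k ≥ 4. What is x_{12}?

311

x_4 = 11, x_5 = -15, x_6 = 31, x_7 = -39, x_8 = 71, x_9 = -87, x_{10} = 151, x_{11} = -183, x_{12} = 311.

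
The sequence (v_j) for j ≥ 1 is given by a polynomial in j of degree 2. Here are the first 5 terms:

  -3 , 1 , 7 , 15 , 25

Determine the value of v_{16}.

1st diffs: 4, 6, 8, 10.
2nd diffs: 2, 2, 2 (constant).
So v_j = j^2 + j - 5.
Evaluating at j = 16 gives v_{16} = 267.

267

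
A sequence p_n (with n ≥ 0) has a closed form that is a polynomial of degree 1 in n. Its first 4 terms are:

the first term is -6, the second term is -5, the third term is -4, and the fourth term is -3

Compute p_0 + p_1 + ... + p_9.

1st diffs: 1, 1, 1 (constant).
So p_n = n - 6.
Continuing: …, -2, -1, 0, 1, …, p_9 = 3.
Summing n = 0..9 (10 terms) gives -15.

-15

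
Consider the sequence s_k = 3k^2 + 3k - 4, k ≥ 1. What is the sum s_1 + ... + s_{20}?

Over k = 1..20: Σk = 210, Σk² = 2870.
Total = (3)·2870 + (3)·210 + (-4)·20 = 9160.

9160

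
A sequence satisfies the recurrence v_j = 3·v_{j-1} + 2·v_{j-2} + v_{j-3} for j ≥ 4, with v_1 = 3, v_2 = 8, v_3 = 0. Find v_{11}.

v_4 = 19  v_5 = 65  v_6 = 233  v_7 = 848  v_8 = 3075  v_9 = 11154  v_{10} = 40460  v_{11} = 146763.

146763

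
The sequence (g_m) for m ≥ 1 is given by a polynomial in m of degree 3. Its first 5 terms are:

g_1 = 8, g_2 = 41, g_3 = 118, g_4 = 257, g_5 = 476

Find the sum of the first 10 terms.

1st diffs: 33, 77, 139, 219.
2nd diffs: 44, 62, 80.
3rd diffs: 18, 18 (constant).
Newton forward-difference form: g_m = 8 + 33·C(m-1,1) + 44·C(m-1,2) + 18·C(m-1,3).
Continuing: …, 793, 1226, 1793, 2512, …, g_{10} = 3401.
Summing m = 1..10 (10 terms) gives 10625.

10625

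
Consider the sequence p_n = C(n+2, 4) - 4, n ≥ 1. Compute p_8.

C(10, 4) = 210, so p_8 = 206.

206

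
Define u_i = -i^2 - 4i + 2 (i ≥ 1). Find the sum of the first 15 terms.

-1690

Over i = 1..15: Σi = 120, Σi² = 1240.
Total = (-1)·1240 + (-4)·120 + (2)·15 = -1690.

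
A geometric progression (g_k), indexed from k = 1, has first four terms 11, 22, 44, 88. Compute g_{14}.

Common ratio r = 2.
g_k = 11·2^(k-1).
g_{14} = 11·2^13 = 90112.

90112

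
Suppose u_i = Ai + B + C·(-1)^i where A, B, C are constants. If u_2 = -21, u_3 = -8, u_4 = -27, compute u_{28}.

The three given values yield: 2A + B + C = -21; 3A + B - C = -8; 4A + B + C = -27.
Subtracting the first from the second: A - 2C = 13.
Subtracting the second from the third: A + 2C = -19.
Solving: C = -8, A = -3, then B = -7.
So u_i = -3·i + (-7) + (-8)·(-1)^i; at i=28 this is -99.

-99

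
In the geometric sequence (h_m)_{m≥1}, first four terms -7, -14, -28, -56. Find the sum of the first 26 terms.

-469762041

Common ratio r = 2.
h_m = (-7)·2^(m-1).
S = (-7)·(2^26 - 1)/(2 - 1) = (-7)·(67108864 - 1)/(1) = -469762041.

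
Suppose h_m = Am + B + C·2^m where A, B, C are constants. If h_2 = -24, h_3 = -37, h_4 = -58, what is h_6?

Plug in m = 2, 3, 4: 2A + B + 4C = -24; 3A + B + 8C = -37; 4A + B + 16C = -58.
Subtracting the first from the second: A + 4C = -13.
Subtracting the second from the third: A + 8C = -21.
Solving: C = -2, A = -5, then B = -6.
So h_m = -5·m + (-6) + (-2)·2^m; at m=6 this is -164.

-164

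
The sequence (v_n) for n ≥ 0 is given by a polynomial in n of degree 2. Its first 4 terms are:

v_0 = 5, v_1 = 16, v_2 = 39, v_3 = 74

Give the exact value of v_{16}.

1st diffs: 11, 23, 35.
2nd diffs: 12, 12 (constant).
Newton forward-difference form: v_n = 5 + 11·C(n,1) + 12·C(n,2).
At n = 16: n = 16, so v_{16} = 5 + 176 + 1440 = 1621.

1621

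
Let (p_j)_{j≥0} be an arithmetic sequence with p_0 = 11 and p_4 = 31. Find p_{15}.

Common difference d = (31 - 11) / (4 - 0) = 5.
p_j = 11 + (j - 0)·5.
p_{15} = 11 + 15·5 = 86.

86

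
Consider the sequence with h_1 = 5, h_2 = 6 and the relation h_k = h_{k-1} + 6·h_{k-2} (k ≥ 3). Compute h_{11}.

190800

Iterate the recurrence:
h_3 = 36; h_4 = 72; h_5 = 288; h_6 = 720; h_7 = 2448; h_8 = 6768; h_9 = 21456; h_{10} = 62064; h_{11} = 190800.
(Characteristic roots are 3 and -2.)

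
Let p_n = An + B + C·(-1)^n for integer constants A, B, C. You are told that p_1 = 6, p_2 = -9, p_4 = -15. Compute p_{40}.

-123

The three given values yield: A + B - C = 6; 2A + B + C = -9; 4A + B + C = -15.
Subtracting the first from the second: A + 2C = -15.
Subtracting the second from the third: 2A = -6.
Solving: C = -6, A = -3, then B = 3.
Therefore p_{40} = -120 + 3 + (-6)·1 = -123.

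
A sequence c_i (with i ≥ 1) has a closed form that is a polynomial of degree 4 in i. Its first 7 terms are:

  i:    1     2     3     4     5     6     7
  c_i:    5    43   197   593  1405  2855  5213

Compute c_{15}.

105005

1st diffs: 38, 154, 396, 812, 1450, 2358.
2nd diffs: 116, 242, 416, 638, 908.
3rd diffs: 126, 174, 222, 270.
4th diffs: 48, 48, 48 (constant).
Newton forward-difference form: c_i = 5 + 38·C(i-1,1) + 116·C(i-1,2) + 126·C(i-1,3) + 48·C(i-1,4).
At i = 15: i-1 = 14, so c_{15} = 5 + 532 + 10556 + 45864 + 48048 = 105005.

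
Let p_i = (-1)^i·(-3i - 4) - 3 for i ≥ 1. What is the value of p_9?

28

(-1)^9 = -1; -3i - 4 at i=9 is -31; so p_9 = 28.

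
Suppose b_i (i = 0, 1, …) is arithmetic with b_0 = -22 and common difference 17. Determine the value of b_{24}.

386

b_i = -22 + (i - 0)·17.
b_{24} = -22 + 24·17 = 386.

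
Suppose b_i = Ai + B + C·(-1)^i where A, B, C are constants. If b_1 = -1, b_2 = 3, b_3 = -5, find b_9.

-17

Write the equations: A + B - C = -1; 2A + B + C = 3; 3A + B - C = -5.
Subtracting the first from the second: A + 2C = 4.
Subtracting the second from the third: A - 2C = -8.
Solving: C = 3, A = -2, then B = 4.
Hence b_9 = -2·9 + 4 + 3·(-1) = -17.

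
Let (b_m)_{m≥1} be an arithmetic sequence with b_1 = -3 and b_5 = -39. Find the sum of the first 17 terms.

Common difference d = (-39 - (-3)) / (5 - 1) = -9.
b_m = -3 + (m - 1)·(-9).
b_{17} = -147; S = 17·(-3 + (-147))/2 = -1275.

-1275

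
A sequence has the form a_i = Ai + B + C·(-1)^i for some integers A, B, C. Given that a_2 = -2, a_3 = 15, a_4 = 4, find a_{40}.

112

Write the equations: 2A + B + C = -2; 3A + B - C = 15; 4A + B + C = 4.
Subtracting the first from the second: A - 2C = 17.
Subtracting the second from the third: A + 2C = -11.
Solving: C = -7, A = 3, then B = -1.
Hence a_{40} = 3·40 + (-1) + (-7)·1 = 112.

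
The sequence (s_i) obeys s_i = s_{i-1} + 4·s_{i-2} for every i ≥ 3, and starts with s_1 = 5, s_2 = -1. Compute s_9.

3179

Iterate the recurrence:
s_3 = 19, s_4 = 15, s_5 = 91, s_6 = 151, s_7 = 515, s_8 = 1119, s_9 = 3179.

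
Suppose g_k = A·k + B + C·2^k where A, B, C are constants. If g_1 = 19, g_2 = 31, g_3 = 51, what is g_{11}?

8243

The three given values yield: A + B + 2C = 19; 2A + B + 4C = 31; 3A + B + 8C = 51.
Subtracting the first from the second: A + 2C = 12.
Subtracting the second from the third: A + 4C = 20.
Solving: C = 4, A = 4, then B = 7.
Therefore g_{11} = 44 + 7 + 4·2048 = 8243.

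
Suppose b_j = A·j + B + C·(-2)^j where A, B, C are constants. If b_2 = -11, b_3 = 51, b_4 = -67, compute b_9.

2583

Write the equations: 2A + B + 4C = -11; 3A + B - 8C = 51; 4A + B + 16C = -67.
Subtracting the first from the second: A - 12C = 62.
Subtracting the second from the third: A + 24C = -118.
Solving: C = -5, A = 2, then B = 5.
Therefore b_9 = 18 + 5 + (-5)·(-512) = 2583.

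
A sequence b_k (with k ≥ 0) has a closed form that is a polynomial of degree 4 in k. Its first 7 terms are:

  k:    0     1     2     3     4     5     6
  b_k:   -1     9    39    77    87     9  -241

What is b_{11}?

-8691

1st diffs: 10, 30, 38, 10, -78, -250.
2nd diffs: 20, 8, -28, -88, -172.
3rd diffs: -12, -36, -60, -84.
4th diffs: -24, -24, -24 (constant).
Newton forward-difference form: b_k = -1 + 10·C(k,1) + 20·C(k,2) + (-12)·C(k,3) + (-24)·C(k,4).
At k = 11: k = 11, so b_{11} = -1 + 110 + 1100 - 1980 - 7920 = -8691.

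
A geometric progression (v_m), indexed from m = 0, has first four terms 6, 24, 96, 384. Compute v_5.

6144

Common ratio r = 4.
v_m = 6·4^(m-0).
v_5 = 6·4^5 = 6144.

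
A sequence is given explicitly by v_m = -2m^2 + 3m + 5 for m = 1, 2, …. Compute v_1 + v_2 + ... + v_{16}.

-2504

Over m = 1..16: Σm = 136, Σm² = 1496.
Total = (-2)·1496 + (3)·136 + (5)·16 = -2504.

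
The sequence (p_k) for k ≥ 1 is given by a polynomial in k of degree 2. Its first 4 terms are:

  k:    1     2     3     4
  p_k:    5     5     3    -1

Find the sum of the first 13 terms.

1st diffs: 0, -2, -4.
2nd diffs: -2, -2 (constant).
Newton forward-difference form: p_k = 5 + (-2)·C(k-1,2).
Continuing: …, -7, -15, -25, -37, …, p_{13} = -127.
Summing k = 1..13 (13 terms) gives -507.

-507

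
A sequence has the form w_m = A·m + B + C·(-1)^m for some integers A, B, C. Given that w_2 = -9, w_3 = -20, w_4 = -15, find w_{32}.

-99

Write the equations: 2A + B + C = -9; 3A + B - C = -20; 4A + B + C = -15.
Subtracting the first from the second: A - 2C = -11.
Subtracting the second from the third: A + 2C = 5.
Solving: C = 4, A = -3, then B = -7.
Hence w_{32} = -3·32 + (-7) + 4·1 = -99.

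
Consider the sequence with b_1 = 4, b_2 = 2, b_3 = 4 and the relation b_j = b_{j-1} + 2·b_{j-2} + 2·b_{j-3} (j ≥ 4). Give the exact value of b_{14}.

b_4 = 16, b_5 = 28, b_6 = 68, …, b_{11} = 4092, b_{12} = 9292, b_{13} = 21084, b_{14} = 47852.

47852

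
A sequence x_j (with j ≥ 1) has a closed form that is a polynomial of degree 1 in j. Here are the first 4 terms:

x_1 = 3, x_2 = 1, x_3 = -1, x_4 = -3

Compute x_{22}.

-39

1st diffs: -2, -2, -2 (constant).
So x_j = -2j + 5.
Evaluating at j = 22 gives x_{22} = -39.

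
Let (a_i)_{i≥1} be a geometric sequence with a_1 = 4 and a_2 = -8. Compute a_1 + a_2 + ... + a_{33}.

Common ratio r = -2.
a_i = 4·(-2)^(i-1).
S = 4·((-2)^33 - 1)/(-2 - 1) = 4·(-8589934592 - 1)/(-3) = 11453246124.

11453246124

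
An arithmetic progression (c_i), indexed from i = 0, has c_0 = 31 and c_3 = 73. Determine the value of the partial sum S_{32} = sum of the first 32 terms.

Common difference d = (73 - 31) / (3 - 0) = 14.
c_i = 31 + (i - 0)·14.
c_{31} = 465; S = 32·(31 + 465)/2 = 7936.

7936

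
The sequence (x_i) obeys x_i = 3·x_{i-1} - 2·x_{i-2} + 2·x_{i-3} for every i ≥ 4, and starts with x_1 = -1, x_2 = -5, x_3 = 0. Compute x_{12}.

7046

Iterate the recurrence:
x_4 = 8, x_5 = 14, x_6 = 26, x_7 = 66, x_8 = 174, x_9 = 442, x_{10} = 1110, x_{11} = 2794, x_{12} = 7046.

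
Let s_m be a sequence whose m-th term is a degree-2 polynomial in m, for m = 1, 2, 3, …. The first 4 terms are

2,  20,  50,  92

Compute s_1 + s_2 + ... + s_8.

1192

1st diffs: 18, 30, 42.
2nd diffs: 12, 12 (constant).
Newton forward-difference form: s_m = 2 + 18·C(m-1,1) + 12·C(m-1,2).
Continuing: 146, 212, 290, 380.
Summing m = 1..8 (8 terms) gives 1192.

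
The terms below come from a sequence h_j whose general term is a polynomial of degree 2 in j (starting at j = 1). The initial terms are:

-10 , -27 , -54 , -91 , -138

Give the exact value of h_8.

1st diffs: -17, -27, -37, -47.
2nd diffs: -10, -10, -10 (constant).
Newton forward-difference form: h_j = -10 + (-17)·C(j-1,1) + (-10)·C(j-1,2).
At j = 8: j-1 = 7, so h_8 = -10 - 119 - 210 = -339.

-339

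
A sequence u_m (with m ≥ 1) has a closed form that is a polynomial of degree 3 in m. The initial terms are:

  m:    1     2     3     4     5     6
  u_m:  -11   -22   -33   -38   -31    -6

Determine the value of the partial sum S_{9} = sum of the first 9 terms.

1st diffs: -11, -11, -5, 7, 25.
2nd diffs: 0, 6, 12, 18.
3rd diffs: 6, 6, 6 (constant).
Newton forward-difference form: u_m = -11 + (-11)·C(m-1,1) + 6·C(m-1,3).
Continuing: 43, 122, 237.
Summing m = 1..9 (9 terms) gives 261.

261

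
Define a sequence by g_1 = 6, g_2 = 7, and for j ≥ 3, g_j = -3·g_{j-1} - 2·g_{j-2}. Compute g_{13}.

g_3 = -33; g_4 = 85; g_5 = -189; …; g_{10} = 6637; g_{11} = -13293; g_{12} = 26605; g_{13} = -53229.
(Characteristic roots are -1 and -2.)

-53229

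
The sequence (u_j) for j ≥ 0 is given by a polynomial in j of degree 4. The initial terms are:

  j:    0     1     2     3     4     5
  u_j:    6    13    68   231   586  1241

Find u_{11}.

1st diffs: 7, 55, 163, 355, 655.
2nd diffs: 48, 108, 192, 300.
3rd diffs: 60, 84, 108.
4th diffs: 24, 24 (constant).
Newton forward-difference form: u_j = 6 + 7·C(j,1) + 48·C(j,2) + 60·C(j,3) + 24·C(j,4).
At j = 11: j = 11, so u_{11} = 6 + 77 + 2640 + 9900 + 7920 = 20543.

20543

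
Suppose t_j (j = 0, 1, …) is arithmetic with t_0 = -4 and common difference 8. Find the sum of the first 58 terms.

12992

t_j = -4 + (j - 0)·8.
t_{57} = 452; S = 58·(-4 + 452)/2 = 12992.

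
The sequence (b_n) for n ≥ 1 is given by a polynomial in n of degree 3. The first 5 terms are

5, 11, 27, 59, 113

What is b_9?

1st diffs: 6, 16, 32, 54.
2nd diffs: 10, 16, 22.
3rd diffs: 6, 6 (constant).
Newton forward-difference form: b_n = 5 + 6·C(n-1,1) + 10·C(n-1,2) + 6·C(n-1,3).
At n = 9: n-1 = 8, so b_9 = 5 + 48 + 280 + 336 = 669.

669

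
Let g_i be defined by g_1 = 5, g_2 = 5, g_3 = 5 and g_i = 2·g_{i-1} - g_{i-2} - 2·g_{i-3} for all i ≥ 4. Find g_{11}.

g_4 = -5;  g_5 = -25;  g_6 = -55;  g_7 = -75;  g_8 = -45;  g_9 = 95;  g_{10} = 385;  g_{11} = 765.

765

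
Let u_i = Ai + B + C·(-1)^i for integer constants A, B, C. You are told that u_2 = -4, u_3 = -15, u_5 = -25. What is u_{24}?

At i = 2, 3, 5: 2A + B + C = -4; 3A + B - C = -15; 5A + B - C = -25.
Subtracting the first from the second: A - 2C = -11.
Subtracting the second from the third: 2A = -10.
Solving: C = 3, A = -5, then B = 3.
So u_i = -5·i + 3 + 3·(-1)^i; at i=24 this is -114.

-114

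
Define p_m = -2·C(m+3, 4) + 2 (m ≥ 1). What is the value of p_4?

-68

C(7, 4) = 35, so p_4 = -68.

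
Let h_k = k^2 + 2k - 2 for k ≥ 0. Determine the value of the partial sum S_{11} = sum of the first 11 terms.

Over k = 0..10: Σk = 55, Σk² = 385.
Total = (1)·385 + (2)·55 + (-2)·11 = 473.

473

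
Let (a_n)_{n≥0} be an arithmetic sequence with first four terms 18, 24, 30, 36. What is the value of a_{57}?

360

Common difference d = 6.
a_n = 18 + (n - 0)·6.
a_{57} = 18 + 57·6 = 360.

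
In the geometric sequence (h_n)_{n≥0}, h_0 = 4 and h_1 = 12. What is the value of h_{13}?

Common ratio r = 3.
h_n = 4·3^(n-0).
h_{13} = 4·3^13 = 6377292.

6377292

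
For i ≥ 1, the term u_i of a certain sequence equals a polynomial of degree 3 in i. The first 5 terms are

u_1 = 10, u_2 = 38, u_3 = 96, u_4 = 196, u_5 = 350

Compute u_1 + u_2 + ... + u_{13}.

1st diffs: 28, 58, 100, 154.
2nd diffs: 30, 42, 54.
3rd diffs: 12, 12 (constant).
So u_i = 2i^3 + 3i^2 + 5i.
Continuing: …, 570, 868, 1256, 1746, …, u_{13} = 4966.
Summing i = 1..13 (13 terms) gives 19474.

19474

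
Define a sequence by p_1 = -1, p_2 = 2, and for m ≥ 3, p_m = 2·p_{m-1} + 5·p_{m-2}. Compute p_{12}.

92528

p_3 = -1  p_4 = 8  p_5 = 11  p_6 = 62  p_7 = 179  p_8 = 668  p_9 = 2231  p_{10} = 7802  p_{11} = 26759  p_{12} = 92528.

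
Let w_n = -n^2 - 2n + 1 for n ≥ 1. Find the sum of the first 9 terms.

Over n = 1..9: Σn = 45, Σn² = 285.
Total = (-1)·285 + (-2)·45 + (1)·9 = -366.

-366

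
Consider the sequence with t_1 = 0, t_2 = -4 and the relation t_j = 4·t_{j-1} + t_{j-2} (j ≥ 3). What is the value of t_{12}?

t_3 = -16;  t_4 = -68;  t_5 = -288;  t_6 = -1220;  t_7 = -5168;  t_8 = -21892;  t_9 = -92736;  t_{10} = -392836;  t_{11} = -1664080;  t_{12} = -7049156.

-7049156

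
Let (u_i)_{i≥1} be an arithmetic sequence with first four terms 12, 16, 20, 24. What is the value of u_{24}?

104

Common difference d = 4.
u_i = 12 + (i - 1)·4.
u_{24} = 12 + 23·4 = 104.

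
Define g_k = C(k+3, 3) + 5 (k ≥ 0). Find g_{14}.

C(17, 3) = 680, so g_{14} = 685.

685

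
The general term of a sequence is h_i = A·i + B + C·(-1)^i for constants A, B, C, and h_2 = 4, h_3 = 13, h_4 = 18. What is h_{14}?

Plug in i = 2, 3, 4: 2A + B + C = 4; 3A + B - C = 13; 4A + B + C = 18.
Subtracting the first from the second: A - 2C = 9.
Subtracting the second from the third: A + 2C = 5.
Solving: C = -1, A = 7, then B = -9.
Hence h_{14} = 7·14 + (-9) + (-1)·1 = 88.

88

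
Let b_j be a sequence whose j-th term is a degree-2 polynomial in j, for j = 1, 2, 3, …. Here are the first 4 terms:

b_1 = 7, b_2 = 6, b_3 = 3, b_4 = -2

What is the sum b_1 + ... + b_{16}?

-1128

1st diffs: -1, -3, -5.
2nd diffs: -2, -2 (constant).
Newton forward-difference form: b_j = 7 + (-1)·C(j-1,1) + (-2)·C(j-1,2).
Continuing: …, -9, -18, -29, -42, …, b_{16} = -218.
Summing j = 1..16 (16 terms) gives -1128.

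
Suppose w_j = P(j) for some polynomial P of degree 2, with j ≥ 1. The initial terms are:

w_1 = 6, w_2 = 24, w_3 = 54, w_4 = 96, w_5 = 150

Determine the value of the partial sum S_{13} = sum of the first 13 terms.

1st diffs: 18, 30, 42, 54.
2nd diffs: 12, 12, 12 (constant).
Newton forward-difference form: w_j = 6 + 18·C(j-1,1) + 12·C(j-1,2).
Continuing: …, 216, 294, 384, 486, …, w_{13} = 1014.
Summing j = 1..13 (13 terms) gives 4914.

4914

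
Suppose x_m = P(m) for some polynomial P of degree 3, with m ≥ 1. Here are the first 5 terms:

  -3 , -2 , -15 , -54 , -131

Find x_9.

-1059

1st diffs: 1, -13, -39, -77.
2nd diffs: -14, -26, -38.
3rd diffs: -12, -12 (constant).
Newton forward-difference form: x_m = -3 + 1·C(m-1,1) + (-14)·C(m-1,2) + (-12)·C(m-1,3).
At m = 9: m-1 = 8, so x_9 = -3 + 8 - 392 - 672 = -1059.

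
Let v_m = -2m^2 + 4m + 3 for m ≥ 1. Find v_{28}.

v_{28} = -2·28^2 + 4·28 + 3 = -1453.

-1453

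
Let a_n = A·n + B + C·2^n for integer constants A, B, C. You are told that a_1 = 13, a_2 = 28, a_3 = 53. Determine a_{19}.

At n = 1, 2, 3: A + B + 2C = 13; 2A + B + 4C = 28; 3A + B + 8C = 53.
Subtracting the first from the second: A + 2C = 15.
Subtracting the second from the third: A + 4C = 25.
Solving: C = 5, A = 5, then B = -2.
Therefore a_{19} = 95 + (-2) + 5·524288 = 2621533.

2621533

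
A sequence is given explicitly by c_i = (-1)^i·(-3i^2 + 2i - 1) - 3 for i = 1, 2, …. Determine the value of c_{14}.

-564

(-1)^14 = 1; -3i^2 + 2i - 1 at i=14 is -561; so c_{14} = -564.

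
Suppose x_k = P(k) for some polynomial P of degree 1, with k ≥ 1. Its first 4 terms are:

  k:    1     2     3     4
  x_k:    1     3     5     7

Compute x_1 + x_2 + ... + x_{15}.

225

1st diffs: 2, 2, 2 (constant).
So x_k = 2k - 1.
Continuing: …, 9, 11, 13, 15, …, x_{15} = 29.
Summing k = 1..15 (15 terms) gives 225.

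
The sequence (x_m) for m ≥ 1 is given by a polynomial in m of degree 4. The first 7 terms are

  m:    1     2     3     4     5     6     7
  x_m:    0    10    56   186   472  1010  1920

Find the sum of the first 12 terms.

51348

1st diffs: 10, 46, 130, 286, 538, 910.
2nd diffs: 36, 84, 156, 252, 372.
3rd diffs: 48, 72, 96, 120.
4th diffs: 24, 24, 24 (constant).
Newton forward-difference form: x_m = 10·C(m-1,1) + 36·C(m-1,2) + 48·C(m-1,3) + 24·C(m-1,4).
Continuing: …, 3346, 5456, 8442, 12520, …, x_{12} = 17930.
Summing m = 1..12 (12 terms) gives 51348.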